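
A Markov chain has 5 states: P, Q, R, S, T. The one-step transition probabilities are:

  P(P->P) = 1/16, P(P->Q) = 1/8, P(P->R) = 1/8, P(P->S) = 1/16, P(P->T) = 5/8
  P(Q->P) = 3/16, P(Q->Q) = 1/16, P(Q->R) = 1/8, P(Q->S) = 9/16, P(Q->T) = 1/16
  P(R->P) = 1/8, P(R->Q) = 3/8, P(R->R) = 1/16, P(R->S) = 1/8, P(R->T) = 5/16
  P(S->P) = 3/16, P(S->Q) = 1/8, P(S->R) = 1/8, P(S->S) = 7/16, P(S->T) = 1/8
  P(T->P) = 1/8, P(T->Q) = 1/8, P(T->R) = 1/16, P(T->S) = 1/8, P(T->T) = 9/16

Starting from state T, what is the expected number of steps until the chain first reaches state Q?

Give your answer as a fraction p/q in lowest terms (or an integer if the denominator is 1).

Answer: 3008/437

Derivation:
Let h_i = expected steps to first reach Q from state i.
Boundary: h_Q = 0.
First-step equations for the other states:
  h_P = 1 + 1/16*h_P + 1/8*h_Q + 1/8*h_R + 1/16*h_S + 5/8*h_T
  h_R = 1 + 1/8*h_P + 3/8*h_Q + 1/16*h_R + 1/8*h_S + 5/16*h_T
  h_S = 1 + 3/16*h_P + 1/8*h_Q + 1/8*h_R + 7/16*h_S + 1/8*h_T
  h_T = 1 + 1/8*h_P + 1/8*h_Q + 1/16*h_R + 1/8*h_S + 9/16*h_T

Substituting h_Q = 0 and rearranging gives the linear system (I - Q) h = 1:
  [15/16, -1/8, -1/16, -5/8] . (h_P, h_R, h_S, h_T) = 1
  [-1/8, 15/16, -1/8, -5/16] . (h_P, h_R, h_S, h_T) = 1
  [-3/16, -1/8, 9/16, -1/8] . (h_P, h_R, h_S, h_T) = 1
  [-1/8, -1/16, -1/8, 7/16] . (h_P, h_R, h_S, h_T) = 1

Solving yields:
  h_P = 2968/437
  h_R = 2256/437
  h_S = 2936/437
  h_T = 3008/437

Starting state is T, so the expected hitting time is h_T = 3008/437.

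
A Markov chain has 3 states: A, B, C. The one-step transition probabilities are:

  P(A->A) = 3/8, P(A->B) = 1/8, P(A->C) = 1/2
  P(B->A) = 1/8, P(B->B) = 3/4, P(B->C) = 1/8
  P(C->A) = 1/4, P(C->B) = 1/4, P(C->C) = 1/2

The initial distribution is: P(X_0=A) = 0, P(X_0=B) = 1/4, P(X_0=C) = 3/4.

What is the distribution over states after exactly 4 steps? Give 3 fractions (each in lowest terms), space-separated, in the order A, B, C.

Answer: 3689/16384 3561/8192 5573/16384

Derivation:
Propagating the distribution step by step (d_{t+1} = d_t * P):
d_0 = (A=0, B=1/4, C=3/4)
  d_1[A] = 0*3/8 + 1/4*1/8 + 3/4*1/4 = 7/32
  d_1[B] = 0*1/8 + 1/4*3/4 + 3/4*1/4 = 3/8
  d_1[C] = 0*1/2 + 1/4*1/8 + 3/4*1/2 = 13/32
d_1 = (A=7/32, B=3/8, C=13/32)
  d_2[A] = 7/32*3/8 + 3/8*1/8 + 13/32*1/4 = 59/256
  d_2[B] = 7/32*1/8 + 3/8*3/4 + 13/32*1/4 = 105/256
  d_2[C] = 7/32*1/2 + 3/8*1/8 + 13/32*1/2 = 23/64
d_2 = (A=59/256, B=105/256, C=23/64)
  d_3[A] = 59/256*3/8 + 105/256*1/8 + 23/64*1/4 = 233/1024
  d_3[B] = 59/256*1/8 + 105/256*3/4 + 23/64*1/4 = 873/2048
  d_3[C] = 59/256*1/2 + 105/256*1/8 + 23/64*1/2 = 709/2048
d_3 = (A=233/1024, B=873/2048, C=709/2048)
  d_4[A] = 233/1024*3/8 + 873/2048*1/8 + 709/2048*1/4 = 3689/16384
  d_4[B] = 233/1024*1/8 + 873/2048*3/4 + 709/2048*1/4 = 3561/8192
  d_4[C] = 233/1024*1/2 + 873/2048*1/8 + 709/2048*1/2 = 5573/16384
d_4 = (A=3689/16384, B=3561/8192, C=5573/16384)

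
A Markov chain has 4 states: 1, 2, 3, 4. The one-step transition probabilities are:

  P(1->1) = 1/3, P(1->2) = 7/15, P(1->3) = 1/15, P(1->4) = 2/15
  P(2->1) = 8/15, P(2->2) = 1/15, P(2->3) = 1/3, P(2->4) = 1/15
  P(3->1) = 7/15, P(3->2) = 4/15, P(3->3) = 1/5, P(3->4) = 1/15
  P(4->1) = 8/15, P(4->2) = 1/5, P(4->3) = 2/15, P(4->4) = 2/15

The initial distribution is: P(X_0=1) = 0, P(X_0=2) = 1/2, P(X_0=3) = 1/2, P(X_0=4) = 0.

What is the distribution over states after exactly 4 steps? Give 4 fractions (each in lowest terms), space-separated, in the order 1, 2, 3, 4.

Propagating the distribution step by step (d_{t+1} = d_t * P):
d_0 = (1=0, 2=1/2, 3=1/2, 4=0)
  d_1[1] = 0*1/3 + 1/2*8/15 + 1/2*7/15 + 0*8/15 = 1/2
  d_1[2] = 0*7/15 + 1/2*1/15 + 1/2*4/15 + 0*1/5 = 1/6
  d_1[3] = 0*1/15 + 1/2*1/3 + 1/2*1/5 + 0*2/15 = 4/15
  d_1[4] = 0*2/15 + 1/2*1/15 + 1/2*1/15 + 0*2/15 = 1/15
d_1 = (1=1/2, 2=1/6, 3=4/15, 4=1/15)
  d_2[1] = 1/2*1/3 + 1/6*8/15 + 4/15*7/15 + 1/15*8/15 = 187/450
  d_2[2] = 1/2*7/15 + 1/6*1/15 + 4/15*4/15 + 1/15*1/5 = 74/225
  d_2[3] = 1/2*1/15 + 1/6*1/3 + 4/15*1/5 + 1/15*2/15 = 34/225
  d_2[4] = 1/2*2/15 + 1/6*1/15 + 4/15*1/15 + 1/15*2/15 = 47/450
d_2 = (1=187/450, 2=74/225, 3=34/225, 4=47/450)
  d_3[1] = 187/450*1/3 + 74/225*8/15 + 34/225*7/15 + 47/450*8/15 = 2971/6750
  d_3[2] = 187/450*7/15 + 74/225*1/15 + 34/225*4/15 + 47/450*1/5 = 187/675
  d_3[3] = 187/450*1/15 + 74/225*1/3 + 34/225*1/5 + 47/450*2/15 = 49/270
  d_3[4] = 187/450*2/15 + 74/225*1/15 + 34/225*1/15 + 47/450*2/15 = 38/375
d_3 = (1=2971/6750, 2=187/675, 3=49/270, 4=38/375)
  d_4[1] = 2971/6750*1/3 + 187/675*8/15 + 49/270*7/15 + 38/375*8/15 = 21931/50625
  d_4[2] = 2971/6750*7/15 + 187/675*1/15 + 49/270*4/15 + 38/375*1/5 = 1097/3750
  d_4[3] = 2971/6750*1/15 + 187/675*1/3 + 49/270*1/5 + 38/375*2/15 = 2894/16875
  d_4[4] = 2971/6750*2/15 + 187/675*1/15 + 49/270*1/15 + 38/375*2/15 = 2081/20250
d_4 = (1=21931/50625, 2=1097/3750, 3=2894/16875, 4=2081/20250)

Answer: 21931/50625 1097/3750 2894/16875 2081/20250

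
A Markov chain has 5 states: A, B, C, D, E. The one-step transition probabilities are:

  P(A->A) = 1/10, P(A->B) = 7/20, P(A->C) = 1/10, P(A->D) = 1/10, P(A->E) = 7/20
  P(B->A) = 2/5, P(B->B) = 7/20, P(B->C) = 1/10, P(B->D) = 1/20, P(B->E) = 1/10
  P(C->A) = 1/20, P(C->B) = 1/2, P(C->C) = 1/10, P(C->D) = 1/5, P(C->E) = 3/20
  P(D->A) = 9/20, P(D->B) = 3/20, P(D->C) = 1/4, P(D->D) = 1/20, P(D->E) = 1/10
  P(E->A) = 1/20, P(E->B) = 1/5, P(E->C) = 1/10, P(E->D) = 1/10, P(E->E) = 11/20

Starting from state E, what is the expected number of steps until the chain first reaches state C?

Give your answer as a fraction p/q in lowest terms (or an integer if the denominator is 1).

Answer: 126940/14269

Derivation:
Let h_i = expected steps to first reach C from state i.
Boundary: h_C = 0.
First-step equations for the other states:
  h_A = 1 + 1/10*h_A + 7/20*h_B + 1/10*h_C + 1/10*h_D + 7/20*h_E
  h_B = 1 + 2/5*h_A + 7/20*h_B + 1/10*h_C + 1/20*h_D + 1/10*h_E
  h_D = 1 + 9/20*h_A + 3/20*h_B + 1/4*h_C + 1/20*h_D + 1/10*h_E
  h_E = 1 + 1/20*h_A + 1/5*h_B + 1/10*h_C + 1/10*h_D + 11/20*h_E

Substituting h_C = 0 and rearranging gives the linear system (I - Q) h = 1:
  [9/10, -7/20, -1/10, -7/20] . (h_A, h_B, h_D, h_E) = 1
  [-2/5, 13/20, -1/20, -1/10] . (h_A, h_B, h_D, h_E) = 1
  [-9/20, -3/20, 19/20, -1/10] . (h_A, h_B, h_D, h_E) = 1
  [-1/20, -1/5, -1/10, 9/20] . (h_A, h_B, h_D, h_E) = 1

Solving yields:
  h_A = 127120/14269
  h_B = 128080/14269
  h_D = 108820/14269
  h_E = 126940/14269

Starting state is E, so the expected hitting time is h_E = 126940/14269.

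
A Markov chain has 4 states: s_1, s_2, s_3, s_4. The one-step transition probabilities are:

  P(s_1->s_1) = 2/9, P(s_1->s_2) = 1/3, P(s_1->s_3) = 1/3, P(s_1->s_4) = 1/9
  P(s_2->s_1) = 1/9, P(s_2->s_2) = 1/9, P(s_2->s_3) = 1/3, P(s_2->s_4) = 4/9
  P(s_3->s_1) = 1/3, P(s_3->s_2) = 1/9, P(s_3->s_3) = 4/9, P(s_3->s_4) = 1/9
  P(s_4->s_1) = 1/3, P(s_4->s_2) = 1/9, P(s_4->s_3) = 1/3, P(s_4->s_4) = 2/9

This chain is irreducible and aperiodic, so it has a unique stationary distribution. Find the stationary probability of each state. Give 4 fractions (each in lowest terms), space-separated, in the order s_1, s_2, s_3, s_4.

The stationary distribution satisfies pi = pi * P, i.e.:
  pi_s_1 = 2/9*pi_s_1 + 1/9*pi_s_2 + 1/3*pi_s_3 + 1/3*pi_s_4
  pi_s_2 = 1/3*pi_s_1 + 1/9*pi_s_2 + 1/9*pi_s_3 + 1/9*pi_s_4
  pi_s_3 = 1/3*pi_s_1 + 1/3*pi_s_2 + 4/9*pi_s_3 + 1/3*pi_s_4
  pi_s_4 = 1/9*pi_s_1 + 4/9*pi_s_2 + 1/9*pi_s_3 + 2/9*pi_s_4
with normalization: pi_s_1 + pi_s_2 + pi_s_3 + pi_s_4 = 1.

Using the first 3 balance equations plus normalization, the linear system A*pi = b is:
  [-7/9, 1/9, 1/3, 1/3] . pi = 0
  [1/3, -8/9, 1/9, 1/9] . pi = 0
  [1/3, 1/3, -5/9, 1/3] . pi = 0
  [1, 1, 1, 1] . pi = 1

Solving yields:
  pi_s_1 = 25/94
  pi_s_2 = 8/47
  pi_s_3 = 3/8
  pi_s_4 = 71/376

Verification (pi * P):
  25/94*2/9 + 8/47*1/9 + 3/8*1/3 + 71/376*1/3 = 25/94 = pi_s_1  (ok)
  25/94*1/3 + 8/47*1/9 + 3/8*1/9 + 71/376*1/9 = 8/47 = pi_s_2  (ok)
  25/94*1/3 + 8/47*1/3 + 3/8*4/9 + 71/376*1/3 = 3/8 = pi_s_3  (ok)
  25/94*1/9 + 8/47*4/9 + 3/8*1/9 + 71/376*2/9 = 71/376 = pi_s_4  (ok)

Answer: 25/94 8/47 3/8 71/376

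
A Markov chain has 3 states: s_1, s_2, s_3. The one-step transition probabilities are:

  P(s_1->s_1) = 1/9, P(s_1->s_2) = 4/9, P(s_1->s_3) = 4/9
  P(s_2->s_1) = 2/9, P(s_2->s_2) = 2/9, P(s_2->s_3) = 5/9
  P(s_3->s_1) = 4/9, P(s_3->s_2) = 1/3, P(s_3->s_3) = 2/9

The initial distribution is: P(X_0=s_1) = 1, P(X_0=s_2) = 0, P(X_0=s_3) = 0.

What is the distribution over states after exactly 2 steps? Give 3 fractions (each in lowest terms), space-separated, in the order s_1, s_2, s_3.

Answer: 25/81 8/27 32/81

Derivation:
Propagating the distribution step by step (d_{t+1} = d_t * P):
d_0 = (s_1=1, s_2=0, s_3=0)
  d_1[s_1] = 1*1/9 + 0*2/9 + 0*4/9 = 1/9
  d_1[s_2] = 1*4/9 + 0*2/9 + 0*1/3 = 4/9
  d_1[s_3] = 1*4/9 + 0*5/9 + 0*2/9 = 4/9
d_1 = (s_1=1/9, s_2=4/9, s_3=4/9)
  d_2[s_1] = 1/9*1/9 + 4/9*2/9 + 4/9*4/9 = 25/81
  d_2[s_2] = 1/9*4/9 + 4/9*2/9 + 4/9*1/3 = 8/27
  d_2[s_3] = 1/9*4/9 + 4/9*5/9 + 4/9*2/9 = 32/81
d_2 = (s_1=25/81, s_2=8/27, s_3=32/81)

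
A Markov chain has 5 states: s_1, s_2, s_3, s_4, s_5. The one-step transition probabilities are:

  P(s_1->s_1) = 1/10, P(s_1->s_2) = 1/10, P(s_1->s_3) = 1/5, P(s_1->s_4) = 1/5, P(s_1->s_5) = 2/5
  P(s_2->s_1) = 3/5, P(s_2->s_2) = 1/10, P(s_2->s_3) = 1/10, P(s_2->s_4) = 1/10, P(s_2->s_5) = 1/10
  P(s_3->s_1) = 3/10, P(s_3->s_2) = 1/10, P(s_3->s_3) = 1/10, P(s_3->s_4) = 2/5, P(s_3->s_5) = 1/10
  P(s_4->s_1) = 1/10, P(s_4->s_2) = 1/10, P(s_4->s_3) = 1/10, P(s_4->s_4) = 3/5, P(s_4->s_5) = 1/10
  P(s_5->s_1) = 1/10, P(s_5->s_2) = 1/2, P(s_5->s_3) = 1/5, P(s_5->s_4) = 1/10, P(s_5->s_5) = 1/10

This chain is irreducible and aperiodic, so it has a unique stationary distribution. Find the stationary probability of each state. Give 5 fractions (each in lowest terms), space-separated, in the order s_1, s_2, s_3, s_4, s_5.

Answer: 96/457 151/914 251/1828 593/1828 149/914

Derivation:
The stationary distribution satisfies pi = pi * P, i.e.:
  pi_s_1 = 1/10*pi_s_1 + 3/5*pi_s_2 + 3/10*pi_s_3 + 1/10*pi_s_4 + 1/10*pi_s_5
  pi_s_2 = 1/10*pi_s_1 + 1/10*pi_s_2 + 1/10*pi_s_3 + 1/10*pi_s_4 + 1/2*pi_s_5
  pi_s_3 = 1/5*pi_s_1 + 1/10*pi_s_2 + 1/10*pi_s_3 + 1/10*pi_s_4 + 1/5*pi_s_5
  pi_s_4 = 1/5*pi_s_1 + 1/10*pi_s_2 + 2/5*pi_s_3 + 3/5*pi_s_4 + 1/10*pi_s_5
  pi_s_5 = 2/5*pi_s_1 + 1/10*pi_s_2 + 1/10*pi_s_3 + 1/10*pi_s_4 + 1/10*pi_s_5
with normalization: pi_s_1 + pi_s_2 + pi_s_3 + pi_s_4 + pi_s_5 = 1.

Using the first 4 balance equations plus normalization, the linear system A*pi = b is:
  [-9/10, 3/5, 3/10, 1/10, 1/10] . pi = 0
  [1/10, -9/10, 1/10, 1/10, 1/2] . pi = 0
  [1/5, 1/10, -9/10, 1/10, 1/5] . pi = 0
  [1/5, 1/10, 2/5, -2/5, 1/10] . pi = 0
  [1, 1, 1, 1, 1] . pi = 1

Solving yields:
  pi_s_1 = 96/457
  pi_s_2 = 151/914
  pi_s_3 = 251/1828
  pi_s_4 = 593/1828
  pi_s_5 = 149/914

Verification (pi * P):
  96/457*1/10 + 151/914*3/5 + 251/1828*3/10 + 593/1828*1/10 + 149/914*1/10 = 96/457 = pi_s_1  (ok)
  96/457*1/10 + 151/914*1/10 + 251/1828*1/10 + 593/1828*1/10 + 149/914*1/2 = 151/914 = pi_s_2  (ok)
  96/457*1/5 + 151/914*1/10 + 251/1828*1/10 + 593/1828*1/10 + 149/914*1/5 = 251/1828 = pi_s_3  (ok)
  96/457*1/5 + 151/914*1/10 + 251/1828*2/5 + 593/1828*3/5 + 149/914*1/10 = 593/1828 = pi_s_4  (ok)
  96/457*2/5 + 151/914*1/10 + 251/1828*1/10 + 593/1828*1/10 + 149/914*1/10 = 149/914 = pi_s_5  (ok)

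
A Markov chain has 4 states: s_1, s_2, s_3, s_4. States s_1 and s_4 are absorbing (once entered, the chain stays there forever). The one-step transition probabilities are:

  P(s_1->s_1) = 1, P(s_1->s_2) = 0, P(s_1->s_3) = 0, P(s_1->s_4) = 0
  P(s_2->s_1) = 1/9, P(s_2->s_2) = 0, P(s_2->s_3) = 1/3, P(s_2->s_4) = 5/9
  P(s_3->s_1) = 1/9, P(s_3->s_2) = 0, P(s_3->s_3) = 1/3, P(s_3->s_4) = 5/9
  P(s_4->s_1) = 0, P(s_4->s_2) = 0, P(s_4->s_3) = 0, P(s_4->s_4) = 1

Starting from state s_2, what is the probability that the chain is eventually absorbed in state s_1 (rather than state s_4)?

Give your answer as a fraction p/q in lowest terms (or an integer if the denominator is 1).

Answer: 1/6

Derivation:
Let a_i = P(absorbed in s_1 | start in state i).
Boundary conditions: a_s_1 = 1, a_s_4 = 0.
For each transient state i, a_i = sum_j P(i->j) * a_j:
  a_s_2 = 1/9*a_s_1 + 0*a_s_2 + 1/3*a_s_3 + 5/9*a_s_4
  a_s_3 = 1/9*a_s_1 + 0*a_s_2 + 1/3*a_s_3 + 5/9*a_s_4

Substituting a_s_1 = 1 and a_s_4 = 0, rearrange to (I - Q) a = r where r[i] = P(i -> s_1):
  [1, -1/3] . (a_s_2, a_s_3) = 1/9
  [0, 2/3] . (a_s_2, a_s_3) = 1/9

Solving yields:
  a_s_2 = 1/6
  a_s_3 = 1/6

Starting state is s_2, so the absorption probability is a_s_2 = 1/6.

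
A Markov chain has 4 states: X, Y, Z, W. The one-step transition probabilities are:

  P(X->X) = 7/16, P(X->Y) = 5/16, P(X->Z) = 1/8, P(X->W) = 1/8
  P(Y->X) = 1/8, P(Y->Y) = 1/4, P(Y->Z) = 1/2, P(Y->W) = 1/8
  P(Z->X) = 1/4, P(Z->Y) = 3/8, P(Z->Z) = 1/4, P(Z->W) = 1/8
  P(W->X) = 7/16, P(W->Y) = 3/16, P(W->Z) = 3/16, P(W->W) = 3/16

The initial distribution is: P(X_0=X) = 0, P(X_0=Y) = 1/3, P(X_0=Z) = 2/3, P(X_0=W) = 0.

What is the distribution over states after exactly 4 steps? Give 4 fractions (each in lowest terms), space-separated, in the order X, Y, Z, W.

Propagating the distribution step by step (d_{t+1} = d_t * P):
d_0 = (X=0, Y=1/3, Z=2/3, W=0)
  d_1[X] = 0*7/16 + 1/3*1/8 + 2/3*1/4 + 0*7/16 = 5/24
  d_1[Y] = 0*5/16 + 1/3*1/4 + 2/3*3/8 + 0*3/16 = 1/3
  d_1[Z] = 0*1/8 + 1/3*1/2 + 2/3*1/4 + 0*3/16 = 1/3
  d_1[W] = 0*1/8 + 1/3*1/8 + 2/3*1/8 + 0*3/16 = 1/8
d_1 = (X=5/24, Y=1/3, Z=1/3, W=1/8)
  d_2[X] = 5/24*7/16 + 1/3*1/8 + 1/3*1/4 + 1/8*7/16 = 13/48
  d_2[Y] = 5/24*5/16 + 1/3*1/4 + 1/3*3/8 + 1/8*3/16 = 19/64
  d_2[Z] = 5/24*1/8 + 1/3*1/2 + 1/3*1/4 + 1/8*3/16 = 115/384
  d_2[W] = 5/24*1/8 + 1/3*1/8 + 1/3*1/8 + 1/8*3/16 = 17/128
d_2 = (X=13/48, Y=19/64, Z=115/384, W=17/128)
  d_3[X] = 13/48*7/16 + 19/64*1/8 + 115/384*1/4 + 17/128*7/16 = 591/2048
  d_3[Y] = 13/48*5/16 + 19/64*1/4 + 115/384*3/8 + 17/128*3/16 = 1819/6144
  d_3[Z] = 13/48*1/8 + 19/64*1/2 + 115/384*1/4 + 17/128*3/16 = 1733/6144
  d_3[W] = 13/48*1/8 + 19/64*1/8 + 115/384*1/8 + 17/128*3/16 = 273/2048
d_3 = (X=591/2048, Y=1819/6144, Z=1733/6144, W=273/2048)
  d_4[X] = 591/2048*7/16 + 1819/6144*1/8 + 1733/6144*1/4 + 273/2048*7/16 = 14357/49152
  d_4[Y] = 591/2048*5/16 + 1819/6144*1/4 + 1733/6144*3/8 + 273/2048*3/16 = 7249/24576
  d_4[Z] = 591/2048*1/8 + 1819/6144*1/2 + 1733/6144*1/4 + 273/2048*3/16 = 27487/98304
  d_4[W] = 591/2048*1/8 + 1819/6144*1/8 + 1733/6144*1/8 + 273/2048*3/16 = 4369/32768
d_4 = (X=14357/49152, Y=7249/24576, Z=27487/98304, W=4369/32768)

Answer: 14357/49152 7249/24576 27487/98304 4369/32768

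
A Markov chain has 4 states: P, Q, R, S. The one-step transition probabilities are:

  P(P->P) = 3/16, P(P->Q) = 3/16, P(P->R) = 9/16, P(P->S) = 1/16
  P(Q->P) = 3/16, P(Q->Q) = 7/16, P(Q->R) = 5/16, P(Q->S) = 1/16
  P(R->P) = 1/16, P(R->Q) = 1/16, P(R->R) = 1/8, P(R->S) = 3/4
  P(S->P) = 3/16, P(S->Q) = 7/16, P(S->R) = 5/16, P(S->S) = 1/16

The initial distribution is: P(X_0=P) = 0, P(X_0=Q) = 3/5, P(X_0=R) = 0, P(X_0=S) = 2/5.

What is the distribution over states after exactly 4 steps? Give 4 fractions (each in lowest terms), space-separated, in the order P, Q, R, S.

Answer: 4943/32768 9505/32768 19333/65536 17307/65536

Derivation:
Propagating the distribution step by step (d_{t+1} = d_t * P):
d_0 = (P=0, Q=3/5, R=0, S=2/5)
  d_1[P] = 0*3/16 + 3/5*3/16 + 0*1/16 + 2/5*3/16 = 3/16
  d_1[Q] = 0*3/16 + 3/5*7/16 + 0*1/16 + 2/5*7/16 = 7/16
  d_1[R] = 0*9/16 + 3/5*5/16 + 0*1/8 + 2/5*5/16 = 5/16
  d_1[S] = 0*1/16 + 3/5*1/16 + 0*3/4 + 2/5*1/16 = 1/16
d_1 = (P=3/16, Q=7/16, R=5/16, S=1/16)
  d_2[P] = 3/16*3/16 + 7/16*3/16 + 5/16*1/16 + 1/16*3/16 = 19/128
  d_2[Q] = 3/16*3/16 + 7/16*7/16 + 5/16*1/16 + 1/16*7/16 = 35/128
  d_2[R] = 3/16*9/16 + 7/16*5/16 + 5/16*1/8 + 1/16*5/16 = 77/256
  d_2[S] = 3/16*1/16 + 7/16*1/16 + 5/16*3/4 + 1/16*1/16 = 71/256
d_2 = (P=19/128, Q=35/128, R=77/256, S=71/256)
  d_3[P] = 19/128*3/16 + 35/128*3/16 + 77/256*1/16 + 71/256*3/16 = 307/2048
  d_3[Q] = 19/128*3/16 + 35/128*7/16 + 77/256*1/16 + 71/256*7/16 = 589/2048
  d_3[R] = 19/128*9/16 + 35/128*5/16 + 77/256*1/8 + 71/256*5/16 = 1201/4096
  d_3[S] = 19/128*1/16 + 35/128*1/16 + 77/256*3/4 + 71/256*1/16 = 1103/4096
d_3 = (P=307/2048, Q=589/2048, R=1201/4096, S=1103/4096)
  d_4[P] = 307/2048*3/16 + 589/2048*3/16 + 1201/4096*1/16 + 1103/4096*3/16 = 4943/32768
  d_4[Q] = 307/2048*3/16 + 589/2048*7/16 + 1201/4096*1/16 + 1103/4096*7/16 = 9505/32768
  d_4[R] = 307/2048*9/16 + 589/2048*5/16 + 1201/4096*1/8 + 1103/4096*5/16 = 19333/65536
  d_4[S] = 307/2048*1/16 + 589/2048*1/16 + 1201/4096*3/4 + 1103/4096*1/16 = 17307/65536
d_4 = (P=4943/32768, Q=9505/32768, R=19333/65536, S=17307/65536)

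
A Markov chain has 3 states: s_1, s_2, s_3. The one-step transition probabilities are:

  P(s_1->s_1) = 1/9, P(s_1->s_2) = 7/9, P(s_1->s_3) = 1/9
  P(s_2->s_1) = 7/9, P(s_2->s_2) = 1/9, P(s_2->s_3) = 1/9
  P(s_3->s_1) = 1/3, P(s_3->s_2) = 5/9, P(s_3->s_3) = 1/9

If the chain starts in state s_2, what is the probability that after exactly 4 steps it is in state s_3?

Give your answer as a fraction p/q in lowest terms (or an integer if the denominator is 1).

Computing P^4 by repeated multiplication:
P^1 =
  s_1: [1/9, 7/9, 1/9]
  s_2: [7/9, 1/9, 1/9]
  s_3: [1/3, 5/9, 1/9]
P^2 =
  s_1: [53/81, 19/81, 1/9]
  s_2: [17/81, 55/81, 1/9]
  s_3: [41/81, 31/81, 1/9]
P^3 =
  s_1: [71/243, 145/243, 1/9]
  s_2: [143/243, 73/243, 1/9]
  s_3: [95/243, 121/243, 1/9]
P^4 =
  s_1: [389/729, 259/729, 1/9]
  s_2: [245/729, 403/729, 1/9]
  s_3: [341/729, 307/729, 1/9]

(P^4)[s_2 -> s_3] = 1/9

Answer: 1/9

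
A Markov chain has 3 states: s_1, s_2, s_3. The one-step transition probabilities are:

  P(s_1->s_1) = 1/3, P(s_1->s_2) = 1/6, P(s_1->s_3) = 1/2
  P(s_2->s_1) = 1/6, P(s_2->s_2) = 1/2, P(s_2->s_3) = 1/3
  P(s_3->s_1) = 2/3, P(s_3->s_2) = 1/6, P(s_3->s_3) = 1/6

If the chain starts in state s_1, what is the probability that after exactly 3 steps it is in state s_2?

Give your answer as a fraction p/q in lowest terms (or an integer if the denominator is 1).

Computing P^3 by repeated multiplication:
P^1 =
  s_1: [1/3, 1/6, 1/2]
  s_2: [1/6, 1/2, 1/3]
  s_3: [2/3, 1/6, 1/6]
P^2 =
  s_1: [17/36, 2/9, 11/36]
  s_2: [13/36, 1/3, 11/36]
  s_3: [13/36, 2/9, 5/12]
P^3 =
  s_1: [43/108, 13/54, 13/36]
  s_2: [41/108, 5/18, 37/108]
  s_3: [47/108, 13/54, 35/108]

(P^3)[s_1 -> s_2] = 13/54

Answer: 13/54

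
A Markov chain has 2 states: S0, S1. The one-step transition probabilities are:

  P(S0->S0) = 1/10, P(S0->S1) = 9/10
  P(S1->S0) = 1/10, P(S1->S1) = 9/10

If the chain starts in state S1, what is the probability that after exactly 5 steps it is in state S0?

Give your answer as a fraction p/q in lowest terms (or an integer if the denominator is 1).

Computing P^5 by repeated multiplication:
P^1 =
  S0: [1/10, 9/10]
  S1: [1/10, 9/10]
P^2 =
  S0: [1/10, 9/10]
  S1: [1/10, 9/10]
P^3 =
  S0: [1/10, 9/10]
  S1: [1/10, 9/10]
P^4 =
  S0: [1/10, 9/10]
  S1: [1/10, 9/10]
P^5 =
  S0: [1/10, 9/10]
  S1: [1/10, 9/10]

(P^5)[S1 -> S0] = 1/10

Answer: 1/10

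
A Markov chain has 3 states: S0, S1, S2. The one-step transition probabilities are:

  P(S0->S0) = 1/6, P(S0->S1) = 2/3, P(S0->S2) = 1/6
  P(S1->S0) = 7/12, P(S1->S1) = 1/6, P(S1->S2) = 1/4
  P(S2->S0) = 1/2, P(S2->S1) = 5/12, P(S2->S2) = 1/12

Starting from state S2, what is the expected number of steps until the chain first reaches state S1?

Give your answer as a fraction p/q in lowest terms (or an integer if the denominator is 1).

Answer: 96/49

Derivation:
Let h_i = expected steps to first reach S1 from state i.
Boundary: h_S1 = 0.
First-step equations for the other states:
  h_S0 = 1 + 1/6*h_S0 + 2/3*h_S1 + 1/6*h_S2
  h_S2 = 1 + 1/2*h_S0 + 5/12*h_S1 + 1/12*h_S2

Substituting h_S1 = 0 and rearranging gives the linear system (I - Q) h = 1:
  [5/6, -1/6] . (h_S0, h_S2) = 1
  [-1/2, 11/12] . (h_S0, h_S2) = 1

Solving yields:
  h_S0 = 78/49
  h_S2 = 96/49

Starting state is S2, so the expected hitting time is h_S2 = 96/49.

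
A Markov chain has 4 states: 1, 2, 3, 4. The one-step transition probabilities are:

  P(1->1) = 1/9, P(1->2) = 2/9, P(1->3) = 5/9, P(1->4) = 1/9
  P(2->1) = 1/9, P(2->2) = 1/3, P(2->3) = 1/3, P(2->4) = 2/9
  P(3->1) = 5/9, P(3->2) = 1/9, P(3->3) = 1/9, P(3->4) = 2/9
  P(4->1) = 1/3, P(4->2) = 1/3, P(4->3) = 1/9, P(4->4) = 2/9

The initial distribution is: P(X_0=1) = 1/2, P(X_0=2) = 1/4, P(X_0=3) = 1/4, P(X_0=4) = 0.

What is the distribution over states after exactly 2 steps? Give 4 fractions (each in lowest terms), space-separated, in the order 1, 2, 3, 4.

Propagating the distribution step by step (d_{t+1} = d_t * P):
d_0 = (1=1/2, 2=1/4, 3=1/4, 4=0)
  d_1[1] = 1/2*1/9 + 1/4*1/9 + 1/4*5/9 + 0*1/3 = 2/9
  d_1[2] = 1/2*2/9 + 1/4*1/3 + 1/4*1/9 + 0*1/3 = 2/9
  d_1[3] = 1/2*5/9 + 1/4*1/3 + 1/4*1/9 + 0*1/9 = 7/18
  d_1[4] = 1/2*1/9 + 1/4*2/9 + 1/4*2/9 + 0*2/9 = 1/6
d_1 = (1=2/9, 2=2/9, 3=7/18, 4=1/6)
  d_2[1] = 2/9*1/9 + 2/9*1/9 + 7/18*5/9 + 1/6*1/3 = 26/81
  d_2[2] = 2/9*2/9 + 2/9*1/3 + 7/18*1/9 + 1/6*1/3 = 2/9
  d_2[3] = 2/9*5/9 + 2/9*1/3 + 7/18*1/9 + 1/6*1/9 = 7/27
  d_2[4] = 2/9*1/9 + 2/9*2/9 + 7/18*2/9 + 1/6*2/9 = 16/81
d_2 = (1=26/81, 2=2/9, 3=7/27, 4=16/81)

Answer: 26/81 2/9 7/27 16/81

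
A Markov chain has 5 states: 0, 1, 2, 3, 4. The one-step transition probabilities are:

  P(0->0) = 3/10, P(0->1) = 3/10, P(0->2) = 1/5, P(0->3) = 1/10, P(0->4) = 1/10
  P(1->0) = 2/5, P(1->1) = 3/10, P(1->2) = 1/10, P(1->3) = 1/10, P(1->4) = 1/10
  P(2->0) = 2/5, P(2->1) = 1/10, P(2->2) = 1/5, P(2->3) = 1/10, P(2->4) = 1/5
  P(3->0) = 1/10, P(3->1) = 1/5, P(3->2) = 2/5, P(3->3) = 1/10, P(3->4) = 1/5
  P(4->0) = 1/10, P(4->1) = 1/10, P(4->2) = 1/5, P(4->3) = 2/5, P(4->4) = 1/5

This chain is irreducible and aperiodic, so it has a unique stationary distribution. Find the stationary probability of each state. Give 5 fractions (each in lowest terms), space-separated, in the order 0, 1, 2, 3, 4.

The stationary distribution satisfies pi = pi * P, i.e.:
  pi_0 = 3/10*pi_0 + 2/5*pi_1 + 2/5*pi_2 + 1/10*pi_3 + 1/10*pi_4
  pi_1 = 3/10*pi_0 + 3/10*pi_1 + 1/10*pi_2 + 1/5*pi_3 + 1/10*pi_4
  pi_2 = 1/5*pi_0 + 1/10*pi_1 + 1/5*pi_2 + 2/5*pi_3 + 1/5*pi_4
  pi_3 = 1/10*pi_0 + 1/10*pi_1 + 1/10*pi_2 + 1/10*pi_3 + 2/5*pi_4
  pi_4 = 1/10*pi_0 + 1/10*pi_1 + 1/5*pi_2 + 1/5*pi_3 + 1/5*pi_4
with normalization: pi_0 + pi_1 + pi_2 + pi_3 + pi_4 = 1.

Using the first 4 balance equations plus normalization, the linear system A*pi = b is:
  [-7/10, 2/5, 2/5, 1/10, 1/10] . pi = 0
  [3/10, -7/10, 1/10, 1/5, 1/10] . pi = 0
  [1/5, 1/10, -4/5, 2/5, 1/5] . pi = 0
  [1/10, 1/10, 1/10, -9/10, 2/5] . pi = 0
  [1, 1, 1, 1, 1] . pi = 1

Solving yields:
  pi_0 = 2390/8443
  pi_1 = 1806/8443
  pi_2 = 1753/8443
  pi_3 = 1225/8443
  pi_4 = 1269/8443

Verification (pi * P):
  2390/8443*3/10 + 1806/8443*2/5 + 1753/8443*2/5 + 1225/8443*1/10 + 1269/8443*1/10 = 2390/8443 = pi_0  (ok)
  2390/8443*3/10 + 1806/8443*3/10 + 1753/8443*1/10 + 1225/8443*1/5 + 1269/8443*1/10 = 1806/8443 = pi_1  (ok)
  2390/8443*1/5 + 1806/8443*1/10 + 1753/8443*1/5 + 1225/8443*2/5 + 1269/8443*1/5 = 1753/8443 = pi_2  (ok)
  2390/8443*1/10 + 1806/8443*1/10 + 1753/8443*1/10 + 1225/8443*1/10 + 1269/8443*2/5 = 1225/8443 = pi_3  (ok)
  2390/8443*1/10 + 1806/8443*1/10 + 1753/8443*1/5 + 1225/8443*1/5 + 1269/8443*1/5 = 1269/8443 = pi_4  (ok)

Answer: 2390/8443 1806/8443 1753/8443 1225/8443 1269/8443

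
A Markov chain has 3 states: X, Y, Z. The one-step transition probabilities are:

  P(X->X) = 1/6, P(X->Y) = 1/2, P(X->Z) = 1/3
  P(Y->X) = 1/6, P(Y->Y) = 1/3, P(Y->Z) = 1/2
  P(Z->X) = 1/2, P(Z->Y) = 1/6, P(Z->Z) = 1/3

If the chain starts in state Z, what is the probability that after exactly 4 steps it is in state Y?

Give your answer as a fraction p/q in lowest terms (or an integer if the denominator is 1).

Computing P^4 by repeated multiplication:
P^1 =
  X: [1/6, 1/2, 1/3]
  Y: [1/6, 1/3, 1/2]
  Z: [1/2, 1/6, 1/3]
P^2 =
  X: [5/18, 11/36, 5/12]
  Y: [1/3, 5/18, 7/18]
  Z: [5/18, 13/36, 13/36]
P^3 =
  X: [11/36, 67/216, 83/216]
  Y: [8/27, 35/108, 41/108]
  Z: [31/108, 23/72, 85/216]
P^4 =
  X: [191/648, 415/1296, 499/1296]
  Y: [95/324, 23/72, 251/648]
  Z: [193/648, 409/1296, 167/432]

(P^4)[Z -> Y] = 409/1296

Answer: 409/1296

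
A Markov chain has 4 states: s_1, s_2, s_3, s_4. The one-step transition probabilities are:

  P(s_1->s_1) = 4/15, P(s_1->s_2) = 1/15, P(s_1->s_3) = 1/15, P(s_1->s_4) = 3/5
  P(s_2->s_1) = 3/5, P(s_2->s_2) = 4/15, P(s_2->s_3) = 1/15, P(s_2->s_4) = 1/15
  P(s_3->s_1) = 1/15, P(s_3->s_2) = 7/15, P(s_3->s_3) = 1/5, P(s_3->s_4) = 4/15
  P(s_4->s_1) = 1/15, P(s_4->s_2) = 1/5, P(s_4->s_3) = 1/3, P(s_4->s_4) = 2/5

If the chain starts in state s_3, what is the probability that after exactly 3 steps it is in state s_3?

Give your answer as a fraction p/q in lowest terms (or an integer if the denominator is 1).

Answer: 169/1125

Derivation:
Computing P^3 by repeated multiplication:
P^1 =
  s_1: [4/15, 1/15, 1/15, 3/5]
  s_2: [3/5, 4/15, 1/15, 1/15]
  s_3: [1/15, 7/15, 1/5, 4/15]
  s_4: [1/15, 1/5, 1/3, 2/5]
P^2 =
  s_1: [7/45, 14/75, 53/225, 19/45]
  s_2: [74/225, 7/45, 7/75, 19/45]
  s_3: [74/225, 62/225, 37/225, 52/225]
  s_4: [14/75, 22/75, 49/225, 68/225]
P^3 =
  s_1: [74/375, 859/3375, 79/375, 1139/3375]
  s_2: [727/3375, 646/3375, 647/3375, 271/675]
  s_3: [943/3375, 737/3375, 169/1125, 44/125]
  s_4: [293/1125, 853/3375, 119/675, 1048/3375]

(P^3)[s_3 -> s_3] = 169/1125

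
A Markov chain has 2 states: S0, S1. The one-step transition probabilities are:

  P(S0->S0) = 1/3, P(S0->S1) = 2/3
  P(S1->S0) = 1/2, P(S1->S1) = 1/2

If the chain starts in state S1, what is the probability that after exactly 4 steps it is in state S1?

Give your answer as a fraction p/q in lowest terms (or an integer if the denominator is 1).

Answer: 247/432

Derivation:
Computing P^4 by repeated multiplication:
P^1 =
  S0: [1/3, 2/3]
  S1: [1/2, 1/2]
P^2 =
  S0: [4/9, 5/9]
  S1: [5/12, 7/12]
P^3 =
  S0: [23/54, 31/54]
  S1: [31/72, 41/72]
P^4 =
  S0: [139/324, 185/324]
  S1: [185/432, 247/432]

(P^4)[S1 -> S1] = 247/432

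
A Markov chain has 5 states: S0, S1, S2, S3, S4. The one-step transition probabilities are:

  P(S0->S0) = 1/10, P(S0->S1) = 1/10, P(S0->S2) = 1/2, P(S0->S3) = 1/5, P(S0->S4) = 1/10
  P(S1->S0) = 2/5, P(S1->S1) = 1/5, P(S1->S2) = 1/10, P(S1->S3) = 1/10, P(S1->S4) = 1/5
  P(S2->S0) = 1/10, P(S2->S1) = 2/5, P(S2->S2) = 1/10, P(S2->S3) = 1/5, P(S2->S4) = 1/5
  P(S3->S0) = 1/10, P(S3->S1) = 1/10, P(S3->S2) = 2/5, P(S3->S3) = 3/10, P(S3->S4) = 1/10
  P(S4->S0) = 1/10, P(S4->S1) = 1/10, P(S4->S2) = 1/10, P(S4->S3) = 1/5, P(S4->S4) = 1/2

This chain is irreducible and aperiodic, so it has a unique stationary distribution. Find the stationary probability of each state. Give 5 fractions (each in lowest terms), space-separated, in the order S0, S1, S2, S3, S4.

Answer: 68/437 81/437 292/1311 793/3933 923/3933

Derivation:
The stationary distribution satisfies pi = pi * P, i.e.:
  pi_S0 = 1/10*pi_S0 + 2/5*pi_S1 + 1/10*pi_S2 + 1/10*pi_S3 + 1/10*pi_S4
  pi_S1 = 1/10*pi_S0 + 1/5*pi_S1 + 2/5*pi_S2 + 1/10*pi_S3 + 1/10*pi_S4
  pi_S2 = 1/2*pi_S0 + 1/10*pi_S1 + 1/10*pi_S2 + 2/5*pi_S3 + 1/10*pi_S4
  pi_S3 = 1/5*pi_S0 + 1/10*pi_S1 + 1/5*pi_S2 + 3/10*pi_S3 + 1/5*pi_S4
  pi_S4 = 1/10*pi_S0 + 1/5*pi_S1 + 1/5*pi_S2 + 1/10*pi_S3 + 1/2*pi_S4
with normalization: pi_S0 + pi_S1 + pi_S2 + pi_S3 + pi_S4 = 1.

Using the first 4 balance equations plus normalization, the linear system A*pi = b is:
  [-9/10, 2/5, 1/10, 1/10, 1/10] . pi = 0
  [1/10, -4/5, 2/5, 1/10, 1/10] . pi = 0
  [1/2, 1/10, -9/10, 2/5, 1/10] . pi = 0
  [1/5, 1/10, 1/5, -7/10, 1/5] . pi = 0
  [1, 1, 1, 1, 1] . pi = 1

Solving yields:
  pi_S0 = 68/437
  pi_S1 = 81/437
  pi_S2 = 292/1311
  pi_S3 = 793/3933
  pi_S4 = 923/3933

Verification (pi * P):
  68/437*1/10 + 81/437*2/5 + 292/1311*1/10 + 793/3933*1/10 + 923/3933*1/10 = 68/437 = pi_S0  (ok)
  68/437*1/10 + 81/437*1/5 + 292/1311*2/5 + 793/3933*1/10 + 923/3933*1/10 = 81/437 = pi_S1  (ok)
  68/437*1/2 + 81/437*1/10 + 292/1311*1/10 + 793/3933*2/5 + 923/3933*1/10 = 292/1311 = pi_S2  (ok)
  68/437*1/5 + 81/437*1/10 + 292/1311*1/5 + 793/3933*3/10 + 923/3933*1/5 = 793/3933 = pi_S3  (ok)
  68/437*1/10 + 81/437*1/5 + 292/1311*1/5 + 793/3933*1/10 + 923/3933*1/2 = 923/3933 = pi_S4  (ok)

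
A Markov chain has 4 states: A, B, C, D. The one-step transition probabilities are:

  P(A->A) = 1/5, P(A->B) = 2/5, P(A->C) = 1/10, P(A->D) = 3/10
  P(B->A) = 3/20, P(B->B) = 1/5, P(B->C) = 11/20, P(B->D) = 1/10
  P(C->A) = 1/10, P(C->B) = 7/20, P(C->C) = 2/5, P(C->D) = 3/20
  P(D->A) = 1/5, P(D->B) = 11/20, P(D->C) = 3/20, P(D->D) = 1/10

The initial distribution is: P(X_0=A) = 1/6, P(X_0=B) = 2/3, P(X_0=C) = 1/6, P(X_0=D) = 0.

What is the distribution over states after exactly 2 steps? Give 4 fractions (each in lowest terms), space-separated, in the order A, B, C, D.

Answer: 341/2400 833/2400 43/120 61/400

Derivation:
Propagating the distribution step by step (d_{t+1} = d_t * P):
d_0 = (A=1/6, B=2/3, C=1/6, D=0)
  d_1[A] = 1/6*1/5 + 2/3*3/20 + 1/6*1/10 + 0*1/5 = 3/20
  d_1[B] = 1/6*2/5 + 2/3*1/5 + 1/6*7/20 + 0*11/20 = 31/120
  d_1[C] = 1/6*1/10 + 2/3*11/20 + 1/6*2/5 + 0*3/20 = 9/20
  d_1[D] = 1/6*3/10 + 2/3*1/10 + 1/6*3/20 + 0*1/10 = 17/120
d_1 = (A=3/20, B=31/120, C=9/20, D=17/120)
  d_2[A] = 3/20*1/5 + 31/120*3/20 + 9/20*1/10 + 17/120*1/5 = 341/2400
  d_2[B] = 3/20*2/5 + 31/120*1/5 + 9/20*7/20 + 17/120*11/20 = 833/2400
  d_2[C] = 3/20*1/10 + 31/120*11/20 + 9/20*2/5 + 17/120*3/20 = 43/120
  d_2[D] = 3/20*3/10 + 31/120*1/10 + 9/20*3/20 + 17/120*1/10 = 61/400
d_2 = (A=341/2400, B=833/2400, C=43/120, D=61/400)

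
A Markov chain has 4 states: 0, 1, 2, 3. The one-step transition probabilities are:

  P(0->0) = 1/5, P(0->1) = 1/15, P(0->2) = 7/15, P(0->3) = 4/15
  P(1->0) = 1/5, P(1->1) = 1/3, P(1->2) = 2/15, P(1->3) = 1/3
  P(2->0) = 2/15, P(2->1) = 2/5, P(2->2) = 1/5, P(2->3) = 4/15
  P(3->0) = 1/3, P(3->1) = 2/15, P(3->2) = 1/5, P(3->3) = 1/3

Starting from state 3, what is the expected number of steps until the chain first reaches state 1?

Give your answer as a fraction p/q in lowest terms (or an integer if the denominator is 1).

Let h_i = expected steps to first reach 1 from state i.
Boundary: h_1 = 0.
First-step equations for the other states:
  h_0 = 1 + 1/5*h_0 + 1/15*h_1 + 7/15*h_2 + 4/15*h_3
  h_2 = 1 + 2/15*h_0 + 2/5*h_1 + 1/5*h_2 + 4/15*h_3
  h_3 = 1 + 1/3*h_0 + 2/15*h_1 + 1/5*h_2 + 1/3*h_3

Substituting h_1 = 0 and rearranging gives the linear system (I - Q) h = 1:
  [4/5, -7/15, -4/15] . (h_0, h_2, h_3) = 1
  [-2/15, 4/5, -4/15] . (h_0, h_2, h_3) = 1
  [-1/3, -1/5, 2/3] . (h_0, h_2, h_3) = 1

Solving yields:
  h_0 = 1995/376
  h_2 = 735/188
  h_3 = 4005/752

Starting state is 3, so the expected hitting time is h_3 = 4005/752.

Answer: 4005/752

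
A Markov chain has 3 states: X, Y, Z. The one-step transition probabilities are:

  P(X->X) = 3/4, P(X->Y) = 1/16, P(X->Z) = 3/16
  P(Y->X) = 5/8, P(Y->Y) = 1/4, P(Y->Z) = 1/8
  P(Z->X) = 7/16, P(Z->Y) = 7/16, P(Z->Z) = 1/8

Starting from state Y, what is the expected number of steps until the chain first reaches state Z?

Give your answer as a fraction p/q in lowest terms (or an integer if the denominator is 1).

Answer: 112/19

Derivation:
Let h_i = expected steps to first reach Z from state i.
Boundary: h_Z = 0.
First-step equations for the other states:
  h_X = 1 + 3/4*h_X + 1/16*h_Y + 3/16*h_Z
  h_Y = 1 + 5/8*h_X + 1/4*h_Y + 1/8*h_Z

Substituting h_Z = 0 and rearranging gives the linear system (I - Q) h = 1:
  [1/4, -1/16] . (h_X, h_Y) = 1
  [-5/8, 3/4] . (h_X, h_Y) = 1

Solving yields:
  h_X = 104/19
  h_Y = 112/19

Starting state is Y, so the expected hitting time is h_Y = 112/19.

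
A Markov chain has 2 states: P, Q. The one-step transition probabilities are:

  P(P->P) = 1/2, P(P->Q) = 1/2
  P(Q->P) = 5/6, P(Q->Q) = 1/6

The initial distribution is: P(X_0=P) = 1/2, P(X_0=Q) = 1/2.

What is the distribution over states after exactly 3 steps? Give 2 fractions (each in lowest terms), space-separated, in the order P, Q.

Propagating the distribution step by step (d_{t+1} = d_t * P):
d_0 = (P=1/2, Q=1/2)
  d_1[P] = 1/2*1/2 + 1/2*5/6 = 2/3
  d_1[Q] = 1/2*1/2 + 1/2*1/6 = 1/3
d_1 = (P=2/3, Q=1/3)
  d_2[P] = 2/3*1/2 + 1/3*5/6 = 11/18
  d_2[Q] = 2/3*1/2 + 1/3*1/6 = 7/18
d_2 = (P=11/18, Q=7/18)
  d_3[P] = 11/18*1/2 + 7/18*5/6 = 17/27
  d_3[Q] = 11/18*1/2 + 7/18*1/6 = 10/27
d_3 = (P=17/27, Q=10/27)

Answer: 17/27 10/27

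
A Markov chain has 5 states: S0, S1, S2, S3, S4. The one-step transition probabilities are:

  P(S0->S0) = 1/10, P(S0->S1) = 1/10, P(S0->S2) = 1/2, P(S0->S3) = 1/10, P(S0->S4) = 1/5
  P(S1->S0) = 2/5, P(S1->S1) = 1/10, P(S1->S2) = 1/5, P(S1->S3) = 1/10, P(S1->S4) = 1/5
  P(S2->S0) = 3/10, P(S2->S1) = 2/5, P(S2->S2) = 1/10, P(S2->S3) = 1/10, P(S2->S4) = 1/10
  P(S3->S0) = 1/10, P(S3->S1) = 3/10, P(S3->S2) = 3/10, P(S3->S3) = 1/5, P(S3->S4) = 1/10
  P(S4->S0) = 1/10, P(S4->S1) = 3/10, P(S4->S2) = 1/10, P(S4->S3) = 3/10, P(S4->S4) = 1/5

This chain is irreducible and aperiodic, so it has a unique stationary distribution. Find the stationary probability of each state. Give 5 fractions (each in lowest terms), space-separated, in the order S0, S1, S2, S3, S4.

Answer: 1444/6621 1547/6621 1589/6621 973/6621 356/2207

Derivation:
The stationary distribution satisfies pi = pi * P, i.e.:
  pi_S0 = 1/10*pi_S0 + 2/5*pi_S1 + 3/10*pi_S2 + 1/10*pi_S3 + 1/10*pi_S4
  pi_S1 = 1/10*pi_S0 + 1/10*pi_S1 + 2/5*pi_S2 + 3/10*pi_S3 + 3/10*pi_S4
  pi_S2 = 1/2*pi_S0 + 1/5*pi_S1 + 1/10*pi_S2 + 3/10*pi_S3 + 1/10*pi_S4
  pi_S3 = 1/10*pi_S0 + 1/10*pi_S1 + 1/10*pi_S2 + 1/5*pi_S3 + 3/10*pi_S4
  pi_S4 = 1/5*pi_S0 + 1/5*pi_S1 + 1/10*pi_S2 + 1/10*pi_S3 + 1/5*pi_S4
with normalization: pi_S0 + pi_S1 + pi_S2 + pi_S3 + pi_S4 = 1.

Using the first 4 balance equations plus normalization, the linear system A*pi = b is:
  [-9/10, 2/5, 3/10, 1/10, 1/10] . pi = 0
  [1/10, -9/10, 2/5, 3/10, 3/10] . pi = 0
  [1/2, 1/5, -9/10, 3/10, 1/10] . pi = 0
  [1/10, 1/10, 1/10, -4/5, 3/10] . pi = 0
  [1, 1, 1, 1, 1] . pi = 1

Solving yields:
  pi_S0 = 1444/6621
  pi_S1 = 1547/6621
  pi_S2 = 1589/6621
  pi_S3 = 973/6621
  pi_S4 = 356/2207

Verification (pi * P):
  1444/6621*1/10 + 1547/6621*2/5 + 1589/6621*3/10 + 973/6621*1/10 + 356/2207*1/10 = 1444/6621 = pi_S0  (ok)
  1444/6621*1/10 + 1547/6621*1/10 + 1589/6621*2/5 + 973/6621*3/10 + 356/2207*3/10 = 1547/6621 = pi_S1  (ok)
  1444/6621*1/2 + 1547/6621*1/5 + 1589/6621*1/10 + 973/6621*3/10 + 356/2207*1/10 = 1589/6621 = pi_S2  (ok)
  1444/6621*1/10 + 1547/6621*1/10 + 1589/6621*1/10 + 973/6621*1/5 + 356/2207*3/10 = 973/6621 = pi_S3  (ok)
  1444/6621*1/5 + 1547/6621*1/5 + 1589/6621*1/10 + 973/6621*1/10 + 356/2207*1/5 = 356/2207 = pi_S4  (ok)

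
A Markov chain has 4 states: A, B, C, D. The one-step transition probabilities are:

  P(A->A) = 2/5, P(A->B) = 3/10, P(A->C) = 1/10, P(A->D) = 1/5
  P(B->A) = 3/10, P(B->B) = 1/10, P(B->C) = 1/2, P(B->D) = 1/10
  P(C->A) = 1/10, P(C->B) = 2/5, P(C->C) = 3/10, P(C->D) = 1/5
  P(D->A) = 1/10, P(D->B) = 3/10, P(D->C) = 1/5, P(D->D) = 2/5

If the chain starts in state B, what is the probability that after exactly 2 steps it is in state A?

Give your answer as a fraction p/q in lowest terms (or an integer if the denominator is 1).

Computing P^2 by repeated multiplication:
P^1 =
  A: [2/5, 3/10, 1/10, 1/5]
  B: [3/10, 1/10, 1/2, 1/10]
  C: [1/10, 2/5, 3/10, 1/5]
  D: [1/10, 3/10, 1/5, 2/5]
P^2 =
  A: [7/25, 1/4, 13/50, 21/100]
  B: [21/100, 33/100, 1/4, 21/100]
  C: [21/100, 1/4, 17/50, 1/5]
  D: [19/100, 13/50, 3/10, 1/4]

(P^2)[B -> A] = 21/100

Answer: 21/100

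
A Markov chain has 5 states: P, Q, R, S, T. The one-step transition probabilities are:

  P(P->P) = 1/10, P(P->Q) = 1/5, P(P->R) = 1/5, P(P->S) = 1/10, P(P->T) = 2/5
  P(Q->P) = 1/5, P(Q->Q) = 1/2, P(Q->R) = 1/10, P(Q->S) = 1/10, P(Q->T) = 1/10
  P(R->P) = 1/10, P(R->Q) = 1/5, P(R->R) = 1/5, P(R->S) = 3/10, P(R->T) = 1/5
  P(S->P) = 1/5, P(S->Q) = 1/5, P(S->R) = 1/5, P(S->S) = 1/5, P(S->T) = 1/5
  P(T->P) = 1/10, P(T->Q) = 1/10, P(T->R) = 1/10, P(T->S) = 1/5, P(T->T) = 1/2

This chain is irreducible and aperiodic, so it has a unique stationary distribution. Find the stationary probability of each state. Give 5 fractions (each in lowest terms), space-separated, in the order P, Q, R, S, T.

Answer: 24/169 165/676 99/676 119/676 197/676

Derivation:
The stationary distribution satisfies pi = pi * P, i.e.:
  pi_P = 1/10*pi_P + 1/5*pi_Q + 1/10*pi_R + 1/5*pi_S + 1/10*pi_T
  pi_Q = 1/5*pi_P + 1/2*pi_Q + 1/5*pi_R + 1/5*pi_S + 1/10*pi_T
  pi_R = 1/5*pi_P + 1/10*pi_Q + 1/5*pi_R + 1/5*pi_S + 1/10*pi_T
  pi_S = 1/10*pi_P + 1/10*pi_Q + 3/10*pi_R + 1/5*pi_S + 1/5*pi_T
  pi_T = 2/5*pi_P + 1/10*pi_Q + 1/5*pi_R + 1/5*pi_S + 1/2*pi_T
with normalization: pi_P + pi_Q + pi_R + pi_S + pi_T = 1.

Using the first 4 balance equations plus normalization, the linear system A*pi = b is:
  [-9/10, 1/5, 1/10, 1/5, 1/10] . pi = 0
  [1/5, -1/2, 1/5, 1/5, 1/10] . pi = 0
  [1/5, 1/10, -4/5, 1/5, 1/10] . pi = 0
  [1/10, 1/10, 3/10, -4/5, 1/5] . pi = 0
  [1, 1, 1, 1, 1] . pi = 1

Solving yields:
  pi_P = 24/169
  pi_Q = 165/676
  pi_R = 99/676
  pi_S = 119/676
  pi_T = 197/676

Verification (pi * P):
  24/169*1/10 + 165/676*1/5 + 99/676*1/10 + 119/676*1/5 + 197/676*1/10 = 24/169 = pi_P  (ok)
  24/169*1/5 + 165/676*1/2 + 99/676*1/5 + 119/676*1/5 + 197/676*1/10 = 165/676 = pi_Q  (ok)
  24/169*1/5 + 165/676*1/10 + 99/676*1/5 + 119/676*1/5 + 197/676*1/10 = 99/676 = pi_R  (ok)
  24/169*1/10 + 165/676*1/10 + 99/676*3/10 + 119/676*1/5 + 197/676*1/5 = 119/676 = pi_S  (ok)
  24/169*2/5 + 165/676*1/10 + 99/676*1/5 + 119/676*1/5 + 197/676*1/2 = 197/676 = pi_T  (ok)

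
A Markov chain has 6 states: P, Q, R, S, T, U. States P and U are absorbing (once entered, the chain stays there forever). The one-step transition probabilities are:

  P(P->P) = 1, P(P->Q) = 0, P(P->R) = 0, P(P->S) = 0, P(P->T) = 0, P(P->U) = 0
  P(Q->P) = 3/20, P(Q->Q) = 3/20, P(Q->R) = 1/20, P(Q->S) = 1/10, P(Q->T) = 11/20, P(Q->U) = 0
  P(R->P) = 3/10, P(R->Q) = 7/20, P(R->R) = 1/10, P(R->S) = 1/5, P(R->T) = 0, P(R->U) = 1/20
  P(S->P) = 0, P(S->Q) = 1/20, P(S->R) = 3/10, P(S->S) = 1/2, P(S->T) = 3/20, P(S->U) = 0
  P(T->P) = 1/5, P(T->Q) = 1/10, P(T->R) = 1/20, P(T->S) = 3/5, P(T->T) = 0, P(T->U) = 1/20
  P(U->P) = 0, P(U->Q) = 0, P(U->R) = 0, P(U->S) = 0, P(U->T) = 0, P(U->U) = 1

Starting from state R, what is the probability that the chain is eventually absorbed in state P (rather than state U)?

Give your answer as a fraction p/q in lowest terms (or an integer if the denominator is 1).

Answer: 5575/6436

Derivation:
Let a_i = P(absorbed in P | start in state i).
Boundary conditions: a_P = 1, a_U = 0.
For each transient state i, a_i = sum_j P(i->j) * a_j:
  a_Q = 3/20*a_P + 3/20*a_Q + 1/20*a_R + 1/10*a_S + 11/20*a_T + 0*a_U
  a_R = 3/10*a_P + 7/20*a_Q + 1/10*a_R + 1/5*a_S + 0*a_T + 1/20*a_U
  a_S = 0*a_P + 1/20*a_Q + 3/10*a_R + 1/2*a_S + 3/20*a_T + 0*a_U
  a_T = 1/5*a_P + 1/10*a_Q + 1/20*a_R + 3/5*a_S + 0*a_T + 1/20*a_U

Substituting a_P = 1 and a_U = 0, rearrange to (I - Q) a = r where r[i] = P(i -> P):
  [17/20, -1/20, -1/10, -11/20] . (a_Q, a_R, a_S, a_T) = 3/20
  [-7/20, 9/10, -1/5, 0] . (a_Q, a_R, a_S, a_T) = 3/10
  [-1/20, -3/10, 1/2, -3/20] . (a_Q, a_R, a_S, a_T) = 0
  [-1/10, -1/20, -3/5, 1] . (a_Q, a_R, a_S, a_T) = 1/5

Solving yields:
  a_Q = 5649/6436
  a_R = 5575/6436
  a_S = 22191/25744
  a_T = 10919/12872

Starting state is R, so the absorption probability is a_R = 5575/6436.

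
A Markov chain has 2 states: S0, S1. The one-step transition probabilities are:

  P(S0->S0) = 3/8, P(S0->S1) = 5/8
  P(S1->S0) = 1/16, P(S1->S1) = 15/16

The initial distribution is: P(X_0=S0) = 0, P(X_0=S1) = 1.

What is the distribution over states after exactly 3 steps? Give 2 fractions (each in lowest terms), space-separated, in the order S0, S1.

Answer: 361/4096 3735/4096

Derivation:
Propagating the distribution step by step (d_{t+1} = d_t * P):
d_0 = (S0=0, S1=1)
  d_1[S0] = 0*3/8 + 1*1/16 = 1/16
  d_1[S1] = 0*5/8 + 1*15/16 = 15/16
d_1 = (S0=1/16, S1=15/16)
  d_2[S0] = 1/16*3/8 + 15/16*1/16 = 21/256
  d_2[S1] = 1/16*5/8 + 15/16*15/16 = 235/256
d_2 = (S0=21/256, S1=235/256)
  d_3[S0] = 21/256*3/8 + 235/256*1/16 = 361/4096
  d_3[S1] = 21/256*5/8 + 235/256*15/16 = 3735/4096
d_3 = (S0=361/4096, S1=3735/4096)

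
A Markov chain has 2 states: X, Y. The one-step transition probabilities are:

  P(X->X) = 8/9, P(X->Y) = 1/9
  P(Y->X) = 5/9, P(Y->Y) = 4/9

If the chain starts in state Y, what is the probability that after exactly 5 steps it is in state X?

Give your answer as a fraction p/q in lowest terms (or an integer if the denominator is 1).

Computing P^5 by repeated multiplication:
P^1 =
  X: [8/9, 1/9]
  Y: [5/9, 4/9]
P^2 =
  X: [23/27, 4/27]
  Y: [20/27, 7/27]
P^3 =
  X: [68/81, 13/81]
  Y: [65/81, 16/81]
P^4 =
  X: [203/243, 40/243]
  Y: [200/243, 43/243]
P^5 =
  X: [608/729, 121/729]
  Y: [605/729, 124/729]

(P^5)[Y -> X] = 605/729

Answer: 605/729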